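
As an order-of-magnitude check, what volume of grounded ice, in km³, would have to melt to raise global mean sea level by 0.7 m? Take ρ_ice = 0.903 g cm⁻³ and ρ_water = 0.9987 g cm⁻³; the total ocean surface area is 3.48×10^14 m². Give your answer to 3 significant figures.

Required water volume = Δh × A = 0.7 m × 3.48×10^14 m² = 2.436×10^14 m³ = 2.436×10^5 km³.
Ice volume = water volume × ρ_w/ρ_ice = 2.436×10^5 × 998.7/903 = 2.69×10^5 km³.

≈ 2.69×10^5 km³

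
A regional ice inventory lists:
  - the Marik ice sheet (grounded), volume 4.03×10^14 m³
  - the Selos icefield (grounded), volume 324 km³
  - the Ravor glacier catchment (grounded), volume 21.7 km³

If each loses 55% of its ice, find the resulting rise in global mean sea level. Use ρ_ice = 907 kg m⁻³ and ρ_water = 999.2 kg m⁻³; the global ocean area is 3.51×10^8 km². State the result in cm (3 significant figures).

≈ 57.4 cm

Marik: 0.55 × 4.03×10^14 m³ × (907/999.2) = 2.012×10^14 m³ of water.
Selos: 0.55 × 324 km³ × (907/999.2) = 161.8 km³ of water.
Ravor: 0.55 × 21.7 km³ × (907/999.2) = 10.83 km³ of water.
Total added water ≈ 2.014×10^14 m³ over 3.51×10^14 m² → Δh = 0.574 m = 57.4 cm.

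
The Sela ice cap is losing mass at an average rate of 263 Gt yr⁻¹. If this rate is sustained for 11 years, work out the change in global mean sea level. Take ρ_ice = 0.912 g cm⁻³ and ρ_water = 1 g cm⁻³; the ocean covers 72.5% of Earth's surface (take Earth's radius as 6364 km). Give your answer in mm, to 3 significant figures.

≈ 7.84 mm

Total mass lost = 263 Gt/yr × 11 yr = 2893 Gt = 2.893×10^15 kg.
ρ_w = 1 g cm⁻³ = 1000 kg m⁻³, so water volume = 2.893×10^15 / 1000 = 2.893×10^12 m³.
Δh = 2.893×10^12 / 3.69×10^14 = 7.84×10^-3 m = 7.84 mm.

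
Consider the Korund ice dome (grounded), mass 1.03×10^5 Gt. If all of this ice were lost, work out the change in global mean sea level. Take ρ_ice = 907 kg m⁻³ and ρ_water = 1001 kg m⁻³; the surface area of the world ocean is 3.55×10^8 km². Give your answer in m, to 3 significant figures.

≈ 0.290 m

Korund: 1.03×10^5 Gt = 1.030×10^17 kg; dividing by ρ_w = 1001 kg m⁻³ gives 1.029×10^14 m³ of water.
Spread over 3.55×10^14 m² of ocean, Δh = 1.029×10^14 / 3.55×10^14 = 0.290 m.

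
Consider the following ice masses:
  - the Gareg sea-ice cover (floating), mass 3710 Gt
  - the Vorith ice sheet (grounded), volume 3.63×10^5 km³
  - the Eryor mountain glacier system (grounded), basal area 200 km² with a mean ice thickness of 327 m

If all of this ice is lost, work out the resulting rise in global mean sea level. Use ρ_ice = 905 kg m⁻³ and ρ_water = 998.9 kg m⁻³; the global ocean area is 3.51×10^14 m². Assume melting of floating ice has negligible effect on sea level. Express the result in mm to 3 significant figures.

The Gareg sea-ice cover is floating and already displaces its own weight of water, so its melt adds essentially nothing to sea level.
Vorith: 3.63×10^5 km³ × (905/998.9) = 3.289×10^5 km³ of water.
Eryor: ice volume = 200 km² × 327 m = 65.40 km³; 65.40 × (905/998.9) = 59.25 km³ of water.
Total added water ≈ 3.289×10^14 m³ over 3.51×10^14 m² → Δh = 0.937 m = 937 mm.

≈ 937 mm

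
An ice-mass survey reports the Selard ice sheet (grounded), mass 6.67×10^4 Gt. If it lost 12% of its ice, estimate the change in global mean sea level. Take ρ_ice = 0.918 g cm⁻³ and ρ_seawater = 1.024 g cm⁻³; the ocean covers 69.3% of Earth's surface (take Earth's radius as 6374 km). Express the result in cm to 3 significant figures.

Selard: 0.12 × 6.67×10^4 Gt = 8.004×10^15 kg; dividing by ρ_w = 1.024 g cm⁻³ = 1024 kg m⁻³ gives 7.816×10^12 m³ of water.
Spread over 3.54×10^14 m² of ocean, Δh = 7.816×10^12 / 3.54×10^14 = 0.0221 m = 2.21 cm.

≈ 2.21 cm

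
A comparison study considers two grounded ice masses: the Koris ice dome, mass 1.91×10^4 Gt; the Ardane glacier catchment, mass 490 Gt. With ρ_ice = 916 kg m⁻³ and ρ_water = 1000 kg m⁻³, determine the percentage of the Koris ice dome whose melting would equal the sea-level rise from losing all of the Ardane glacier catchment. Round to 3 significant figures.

Equal sea-level rise means equal mass of meltwater, i.e. equal mass of ice lost.
Ice mass of Ardane: 4.900×10^14 kg; ice mass of Koris: 1.910×10^16 kg.
Fraction required = 4.900×10^14 / 1.910×10^16 = 0.0257 → 2.57 %.

≈ 2.57 %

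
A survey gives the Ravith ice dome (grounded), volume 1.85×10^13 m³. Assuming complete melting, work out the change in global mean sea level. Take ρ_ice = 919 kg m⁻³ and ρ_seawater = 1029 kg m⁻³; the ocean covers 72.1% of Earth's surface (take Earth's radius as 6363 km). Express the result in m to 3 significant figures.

Ravith: 1.85×10^13 m³ × (919/1029) = 1.652×10^13 m³ of water.
Spread over 3.67×10^14 m² of ocean, Δh = 1.652×10^13 / 3.67×10^14 = 0.0450 m.

≈ 0.0450 m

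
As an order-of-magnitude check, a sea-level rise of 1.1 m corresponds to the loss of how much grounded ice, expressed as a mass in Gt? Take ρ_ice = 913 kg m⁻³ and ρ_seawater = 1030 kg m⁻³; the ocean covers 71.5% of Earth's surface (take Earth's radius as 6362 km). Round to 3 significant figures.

Required water volume = Δh × A = 1.1 m × 3.64×10^14 m² = 4.000×10^14 m³.
ρ_w = 1030 kg m⁻³, so the mass of water = 4.000×10^14 m³ × 1030 kg m⁻³ = 4.120×10^17 kg = 4.12×10^5 Gt (and the same mass of ice, by conservation).

≈ 4.12×10^5 Gt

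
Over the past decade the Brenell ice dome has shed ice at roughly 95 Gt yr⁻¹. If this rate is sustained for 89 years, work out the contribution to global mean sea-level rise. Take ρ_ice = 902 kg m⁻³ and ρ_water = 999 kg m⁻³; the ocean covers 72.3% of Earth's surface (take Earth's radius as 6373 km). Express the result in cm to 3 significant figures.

Total mass lost = 95 Gt/yr × 89 yr = 8455 Gt = 8.455×10^15 kg.
ρ_w = 999 kg m⁻³, so water volume = 8.455×10^15 / 999 = 8.463×10^12 m³.
Δh = 8.463×10^12 / 3.69×10^14 = 0.0229 m = 2.29 cm.

≈ 2.29 cm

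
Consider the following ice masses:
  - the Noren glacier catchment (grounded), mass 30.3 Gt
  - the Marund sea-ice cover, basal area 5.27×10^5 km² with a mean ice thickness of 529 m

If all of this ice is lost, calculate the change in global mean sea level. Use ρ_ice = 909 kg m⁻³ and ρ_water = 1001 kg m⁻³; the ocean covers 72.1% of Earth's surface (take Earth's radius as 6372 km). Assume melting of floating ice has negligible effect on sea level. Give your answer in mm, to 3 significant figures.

≈ 0.0823 mm

Noren: 30.3 Gt = 3.030×10^13 kg; dividing by ρ_w = 1001 kg m⁻³ gives 3.027×10^10 m³ of water.
The Marund sea-ice cover is floating and already displaces its own weight of water, so its melt adds essentially nothing to sea level.
Total added water ≈ 3.027×10^10 m³ over 3.68×10^14 m² → Δh = 8.23×10^-5 m = 0.0823 mm.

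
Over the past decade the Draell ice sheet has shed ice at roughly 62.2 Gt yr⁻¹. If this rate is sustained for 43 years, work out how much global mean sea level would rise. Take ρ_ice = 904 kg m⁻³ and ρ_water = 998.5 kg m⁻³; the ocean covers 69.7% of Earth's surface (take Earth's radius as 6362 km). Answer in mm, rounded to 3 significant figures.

≈ 7.56 mm

Total mass lost = 62.2 Gt/yr × 43 yr = 2675 Gt = 2.675×10^15 kg.
ρ_w = 998.5 kg m⁻³, so water volume = 2.675×10^15 / 998.5 = 2.679×10^12 m³.
Δh = 2.679×10^12 / 3.55×10^14 = 7.56×10^-3 m = 7.56 mm.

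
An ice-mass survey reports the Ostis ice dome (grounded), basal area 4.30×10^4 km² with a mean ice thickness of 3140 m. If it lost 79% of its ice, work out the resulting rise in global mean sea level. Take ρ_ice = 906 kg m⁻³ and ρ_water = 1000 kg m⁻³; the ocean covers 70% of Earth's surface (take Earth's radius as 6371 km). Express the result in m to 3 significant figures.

Ostis: ice volume = 4.30×10^4 km² × 3140 m = 1.350×10^5 km³; 0.79 × 1.350×10^5 × (906/1000) = 9.664×10^4 km³ of water.
Spread over 3.57×10^14 m² of ocean, Δh = 9.664×10^13 / 3.57×10^14 = 0.271 m.

≈ 0.271 m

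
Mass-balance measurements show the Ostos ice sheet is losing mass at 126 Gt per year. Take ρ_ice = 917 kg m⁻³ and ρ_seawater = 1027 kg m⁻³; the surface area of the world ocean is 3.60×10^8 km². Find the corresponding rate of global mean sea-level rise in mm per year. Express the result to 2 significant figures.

≈ 0.34 mm/yr

ρ_w = 1027 kg m⁻³. Annual water volume added = 126 Gt / ρ_w = 1.260×10^14 kg / 1027 kg m⁻³ = 1.227×10^11 m³.
Δh per year = 1.227×10^11 / 3.60×10^14 = 3.41×10^-4 m = 0.34 mm.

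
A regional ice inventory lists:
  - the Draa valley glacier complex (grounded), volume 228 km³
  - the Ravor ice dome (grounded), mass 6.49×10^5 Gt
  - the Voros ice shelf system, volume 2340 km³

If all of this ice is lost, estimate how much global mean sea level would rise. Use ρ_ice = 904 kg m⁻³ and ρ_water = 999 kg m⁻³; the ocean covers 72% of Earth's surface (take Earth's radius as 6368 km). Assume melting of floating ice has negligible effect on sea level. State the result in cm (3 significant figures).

Draa: 228 km³ × (904/999) = 206.3 km³ of water.
Ravor: 6.49×10^5 Gt = 6.490×10^17 kg; dividing by ρ_w = 999 kg m⁻³ gives 6.496×10^14 m³ of water.
The Voros ice shelf system is floating and already displaces its own weight of water, so its melt adds essentially nothing to sea level.
Total added water ≈ 6.499×10^14 m³ over 3.67×10^14 m² → Δh = 1.77 m = 177 cm.

≈ 177 cm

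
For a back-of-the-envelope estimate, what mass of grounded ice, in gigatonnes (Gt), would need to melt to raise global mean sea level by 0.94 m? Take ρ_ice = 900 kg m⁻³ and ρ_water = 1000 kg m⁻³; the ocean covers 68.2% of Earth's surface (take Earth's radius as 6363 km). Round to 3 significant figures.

≈ 3.26×10^5 Gt

Required water volume = Δh × A = 0.94 m × 3.47×10^14 m² = 3.262×10^14 m³.
ρ_w = 1000 kg m⁻³, so the mass of water = 3.262×10^14 m³ × 1000 kg m⁻³ = 3.262×10^17 kg = 3.26×10^5 Gt (and the same mass of ice, by conservation).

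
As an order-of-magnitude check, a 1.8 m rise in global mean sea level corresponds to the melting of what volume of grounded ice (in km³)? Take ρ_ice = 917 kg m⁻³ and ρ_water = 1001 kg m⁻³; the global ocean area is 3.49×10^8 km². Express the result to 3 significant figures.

≈ 6.86×10^5 km³

Required water volume = Δh × A = 1.8 m × 3.49×10^14 m² = 6.282×10^14 m³ = 6.282×10^5 km³.
Ice volume = water volume × ρ_w/ρ_ice = 6.282×10^5 × 1001/917 = 6.86×10^5 km³.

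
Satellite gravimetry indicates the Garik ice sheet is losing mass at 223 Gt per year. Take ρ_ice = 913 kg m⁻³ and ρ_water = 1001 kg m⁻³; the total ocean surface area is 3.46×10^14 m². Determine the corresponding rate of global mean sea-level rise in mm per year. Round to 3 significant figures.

ρ_w = 1001 kg m⁻³. Annual water volume added = 223 Gt / ρ_w = 2.230×10^14 kg / 1001 kg m⁻³ = 2.228×10^11 m³.
Δh per year = 2.228×10^11 / 3.46×10^14 = 6.44×10^-4 m = 0.644 mm.

≈ 0.644 mm/yr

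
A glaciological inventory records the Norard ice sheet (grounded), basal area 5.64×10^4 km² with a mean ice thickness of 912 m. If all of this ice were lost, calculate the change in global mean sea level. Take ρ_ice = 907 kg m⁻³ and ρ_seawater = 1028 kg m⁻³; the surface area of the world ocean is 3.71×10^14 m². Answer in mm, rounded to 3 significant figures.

≈ 122 mm

Norard: ice volume = 5.64×10^4 km² × 912 m = 5.144×10^4 km³; 5.144×10^4 × (907/1028) = 4.538×10^4 km³ of water.
Spread over 3.71×10^14 m² of ocean, Δh = 4.538×10^13 / 3.71×10^14 = 0.122 m = 122 mm.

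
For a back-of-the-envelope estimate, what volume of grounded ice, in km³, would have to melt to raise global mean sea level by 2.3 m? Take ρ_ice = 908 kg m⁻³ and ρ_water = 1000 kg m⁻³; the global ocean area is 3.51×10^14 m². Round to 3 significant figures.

≈ 8.89×10^5 km³

Required water volume = Δh × A = 2.3 m × 3.51×10^14 m² = 8.073×10^14 m³ = 8.073×10^5 km³.
Ice volume = water volume × ρ_w/ρ_ice = 8.073×10^5 × 1000/908 = 8.89×10^5 km³.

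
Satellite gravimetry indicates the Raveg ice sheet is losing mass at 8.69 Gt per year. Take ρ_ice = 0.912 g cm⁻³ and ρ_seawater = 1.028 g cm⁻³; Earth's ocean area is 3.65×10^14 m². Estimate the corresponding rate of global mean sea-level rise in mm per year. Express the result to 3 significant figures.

ρ_w = 1.028 g cm⁻³ = 1028 kg m⁻³. Annual water volume added = 8.69 Gt / ρ_w = 8.690×10^12 kg / 1028 kg m⁻³ = 8.453×10^9 m³.
Δh per year = 8.453×10^9 / 3.65×10^14 = 2.32×10^-5 m = 0.0232 mm.

≈ 0.0232 mm/yr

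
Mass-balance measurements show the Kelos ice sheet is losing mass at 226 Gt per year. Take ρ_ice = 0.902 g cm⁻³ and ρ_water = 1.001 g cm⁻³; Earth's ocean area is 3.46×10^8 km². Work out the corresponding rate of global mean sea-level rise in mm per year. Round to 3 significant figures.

ρ_w = 1.001 g cm⁻³ = 1001 kg m⁻³. Annual water volume added = 226 Gt / ρ_w = 2.260×10^14 kg / 1001 kg m⁻³ = 2.258×10^11 m³.
Δh per year = 2.258×10^11 / 3.46×10^14 = 6.53×10^-4 m = 0.653 mm.

≈ 0.653 mm/yr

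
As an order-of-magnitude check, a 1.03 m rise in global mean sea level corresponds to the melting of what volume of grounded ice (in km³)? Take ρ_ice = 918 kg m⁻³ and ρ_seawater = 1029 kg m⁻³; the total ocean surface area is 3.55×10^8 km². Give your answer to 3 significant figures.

Required water volume = Δh × A = 1.03 m × 3.55×10^14 m² = 3.656×10^14 m³ = 3.656×10^5 km³.
Ice volume = water volume × ρ_w/ρ_ice = 3.656×10^5 × 1029/918 = 4.10×10^5 km³.

≈ 4.10×10^5 km³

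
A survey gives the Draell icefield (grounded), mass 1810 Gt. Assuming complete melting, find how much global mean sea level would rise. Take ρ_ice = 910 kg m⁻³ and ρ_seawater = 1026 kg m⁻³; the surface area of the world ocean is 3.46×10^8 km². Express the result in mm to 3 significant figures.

≈ 5.10 mm

Draell: 1810 Gt = 1.810×10^15 kg; dividing by ρ_w = 1026 kg m⁻³ gives 1.764×10^12 m³ of water.
Spread over 3.46×10^14 m² of ocean, Δh = 1.764×10^12 / 3.46×10^14 = 5.10×10^-3 m = 5.10 mm.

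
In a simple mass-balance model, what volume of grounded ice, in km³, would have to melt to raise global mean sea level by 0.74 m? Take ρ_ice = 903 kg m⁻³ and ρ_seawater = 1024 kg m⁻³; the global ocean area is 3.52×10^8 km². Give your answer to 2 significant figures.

≈ 3.0×10^5 km³

Required water volume = Δh × A = 0.74 m × 3.52×10^14 m² = 2.605×10^14 m³ = 2.605×10^5 km³.
Ice volume = water volume × ρ_w/ρ_ice = 2.605×10^5 × 1024/903 = 3.0×10^5 km³.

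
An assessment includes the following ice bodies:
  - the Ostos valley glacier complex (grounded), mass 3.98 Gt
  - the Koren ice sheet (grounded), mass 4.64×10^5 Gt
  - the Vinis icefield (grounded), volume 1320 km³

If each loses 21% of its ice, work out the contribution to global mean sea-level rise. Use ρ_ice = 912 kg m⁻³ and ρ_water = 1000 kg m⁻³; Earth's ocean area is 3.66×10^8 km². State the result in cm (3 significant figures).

≈ 26.7 cm

Ostos: 0.21 × 3.98 Gt = 8.358×10^11 kg; dividing by ρ_w = 1000 kg m⁻³ gives 8.358×10^8 m³ of water.
Koren: 0.21 × 4.64×10^5 Gt = 9.744×10^16 kg; dividing by ρ_w = 1000 kg m⁻³ gives 9.744×10^13 m³ of water.
Vinis: 0.21 × 1320 km³ × (912/1000) = 252.8 km³ of water.
Total added water ≈ 9.769×10^13 m³ over 3.66×10^14 m² → Δh = 0.267 m = 26.7 cm.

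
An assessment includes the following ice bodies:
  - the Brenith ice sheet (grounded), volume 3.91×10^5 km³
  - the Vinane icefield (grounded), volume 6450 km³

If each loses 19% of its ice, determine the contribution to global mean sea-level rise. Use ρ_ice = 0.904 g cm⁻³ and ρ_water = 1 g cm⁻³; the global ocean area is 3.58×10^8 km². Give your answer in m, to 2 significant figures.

Brenith: 0.19 × 3.91×10^5 km³ × (904/1000) = 6.716×10^4 km³ of water.
Vinane: 0.19 × 6450 km³ × (904/1000) = 1108 km³ of water.
Total added water ≈ 6.827×10^13 m³ over 3.58×10^14 m² → Δh = 0.191 m.

≈ 0.19 m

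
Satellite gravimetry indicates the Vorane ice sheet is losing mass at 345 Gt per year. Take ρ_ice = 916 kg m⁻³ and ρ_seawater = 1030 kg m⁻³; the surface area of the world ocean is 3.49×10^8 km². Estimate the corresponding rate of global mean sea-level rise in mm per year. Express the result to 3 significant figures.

ρ_w = 1030 kg m⁻³. Annual water volume added = 345 Gt / ρ_w = 3.450×10^14 kg / 1030 kg m⁻³ = 3.350×10^11 m³.
Δh per year = 3.350×10^11 / 3.49×10^14 = 9.60×10^-4 m = 0.960 mm.

≈ 0.960 mm/yr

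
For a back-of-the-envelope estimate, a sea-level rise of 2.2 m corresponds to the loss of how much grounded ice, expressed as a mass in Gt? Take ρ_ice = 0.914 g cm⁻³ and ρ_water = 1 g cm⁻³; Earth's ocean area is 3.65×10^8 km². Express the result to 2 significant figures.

≈ 8.0×10^5 Gt

Required water volume = Δh × A = 2.2 m × 3.65×10^14 m² = 8.030×10^14 m³.
ρ_w = 1 g cm⁻³ = 1000 kg m⁻³, so the mass of water = 8.030×10^14 m³ × 1000 kg m⁻³ = 8.030×10^17 kg = 8.0×10^5 Gt (and the same mass of ice, by conservation).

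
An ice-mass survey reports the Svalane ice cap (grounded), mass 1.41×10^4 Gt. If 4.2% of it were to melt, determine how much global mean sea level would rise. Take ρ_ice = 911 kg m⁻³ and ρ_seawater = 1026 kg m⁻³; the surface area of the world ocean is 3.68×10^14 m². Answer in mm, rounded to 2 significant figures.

Svalane: 0.042 × 1.41×10^4 Gt = 5.922×10^14 kg; dividing by ρ_w = 1026 kg m⁻³ gives 5.772×10^11 m³ of water.
Spread over 3.68×10^14 m² of ocean, Δh = 5.772×10^11 / 3.68×10^14 = 1.57×10^-3 m = 1.6 mm.

≈ 1.6 mm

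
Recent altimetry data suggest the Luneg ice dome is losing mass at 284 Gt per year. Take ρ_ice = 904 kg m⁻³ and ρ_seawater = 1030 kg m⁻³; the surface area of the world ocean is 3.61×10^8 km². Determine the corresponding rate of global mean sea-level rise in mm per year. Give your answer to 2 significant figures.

ρ_w = 1030 kg m⁻³. Annual water volume added = 284 Gt / ρ_w = 2.840×10^14 kg / 1030 kg m⁻³ = 2.757×10^11 m³.
Δh per year = 2.757×10^11 / 3.61×10^14 = 7.64×10^-4 m = 0.76 mm.

≈ 0.76 mm/yr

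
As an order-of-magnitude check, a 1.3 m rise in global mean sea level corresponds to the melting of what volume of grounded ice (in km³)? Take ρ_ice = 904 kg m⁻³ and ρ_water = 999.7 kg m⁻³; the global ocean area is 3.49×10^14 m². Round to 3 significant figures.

≈ 5.02×10^5 km³

Required water volume = Δh × A = 1.3 m × 3.49×10^14 m² = 4.537×10^14 m³ = 4.537×10^5 km³.
Ice volume = water volume × ρ_w/ρ_ice = 4.537×10^5 × 999.7/904 = 5.02×10^5 km³.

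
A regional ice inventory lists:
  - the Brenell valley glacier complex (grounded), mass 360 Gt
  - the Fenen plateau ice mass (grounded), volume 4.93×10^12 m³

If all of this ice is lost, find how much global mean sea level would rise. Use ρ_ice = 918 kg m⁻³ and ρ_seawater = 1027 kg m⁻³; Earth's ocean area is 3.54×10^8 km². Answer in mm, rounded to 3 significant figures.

Brenell: 360 Gt = 3.600×10^14 kg; dividing by ρ_w = 1027 kg m⁻³ gives 3.505×10^11 m³ of water.
Fenen: 4.93×10^12 m³ × (918/1027) = 4.407×10^12 m³ of water.
Total added water ≈ 4.757×10^12 m³ over 3.54×10^14 m² → Δh = 0.0134 m = 13.4 mm.

≈ 13.4 mm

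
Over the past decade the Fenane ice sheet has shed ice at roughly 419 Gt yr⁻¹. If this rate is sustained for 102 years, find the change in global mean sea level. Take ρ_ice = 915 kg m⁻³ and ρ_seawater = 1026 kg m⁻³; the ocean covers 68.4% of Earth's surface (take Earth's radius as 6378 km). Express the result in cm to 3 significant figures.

≈ 11.9 cm

Total mass lost = 419 Gt/yr × 102 yr = 4.274×10^4 Gt = 4.274×10^16 kg.
ρ_w = 1026 kg m⁻³, so water volume = 4.274×10^16 / 1026 = 4.165×10^13 m³.
Δh = 4.165×10^13 / 3.50×10^14 = 0.119 m = 11.9 cm.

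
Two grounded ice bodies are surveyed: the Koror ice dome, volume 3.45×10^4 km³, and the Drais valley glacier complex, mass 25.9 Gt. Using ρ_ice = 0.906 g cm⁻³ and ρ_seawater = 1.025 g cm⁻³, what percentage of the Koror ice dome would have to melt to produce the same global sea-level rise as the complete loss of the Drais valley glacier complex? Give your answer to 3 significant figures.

Equal sea-level rise means equal mass of meltwater, i.e. equal mass of ice lost.
Ice mass of Drais: 2.590×10^13 kg; ice mass of Koror: 3.126×10^16 kg.
Fraction required = 2.590×10^13 / 3.126×10^16 = 8.29×10^-4 → 0.0829 %.

≈ 0.0829 %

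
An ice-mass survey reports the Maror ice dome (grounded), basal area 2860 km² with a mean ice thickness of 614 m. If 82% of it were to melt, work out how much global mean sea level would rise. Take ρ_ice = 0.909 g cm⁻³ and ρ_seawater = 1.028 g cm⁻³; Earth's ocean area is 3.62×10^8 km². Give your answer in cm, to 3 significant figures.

Maror: ice volume = 2860 km² × 614 m = 1756 km³; 0.82 × 1756 × (909/1028) = 1273 km³ of water.
Spread over 3.62×10^14 m² of ocean, Δh = 1.273×10^12 / 3.62×10^14 = 3.52×10^-3 m = 0.352 cm.

≈ 0.352 cm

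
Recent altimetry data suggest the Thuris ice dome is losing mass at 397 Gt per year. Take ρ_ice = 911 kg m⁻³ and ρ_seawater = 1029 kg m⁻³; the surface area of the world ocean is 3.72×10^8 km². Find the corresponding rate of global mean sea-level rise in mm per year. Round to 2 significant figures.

≈ 1.0 mm/yr

ρ_w = 1029 kg m⁻³. Annual water volume added = 397 Gt / ρ_w = 3.970×10^14 kg / 1029 kg m⁻³ = 3.858×10^11 m³.
Δh per year = 3.858×10^11 / 3.72×10^14 = 1.04×10^-3 m = 1.0 mm.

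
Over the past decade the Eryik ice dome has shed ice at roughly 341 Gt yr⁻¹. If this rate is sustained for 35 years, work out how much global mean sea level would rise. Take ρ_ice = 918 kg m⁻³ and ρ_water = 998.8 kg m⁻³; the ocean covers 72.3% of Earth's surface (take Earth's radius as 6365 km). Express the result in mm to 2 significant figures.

≈ 32 mm

Total mass lost = 341 Gt/yr × 35 yr = 1.194×10^4 Gt = 1.194×10^16 kg.
ρ_w = 998.8 kg m⁻³, so water volume = 1.194×10^16 / 998.8 = 1.195×10^13 m³.
Δh = 1.195×10^13 / 3.68×10^14 = 0.0325 m = 32 mm.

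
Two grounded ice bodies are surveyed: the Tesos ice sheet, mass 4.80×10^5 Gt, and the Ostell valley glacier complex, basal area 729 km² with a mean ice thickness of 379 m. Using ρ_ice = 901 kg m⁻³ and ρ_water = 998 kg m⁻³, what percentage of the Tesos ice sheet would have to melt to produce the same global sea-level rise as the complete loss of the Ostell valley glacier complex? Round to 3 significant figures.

≈ 0.0519 %

Equal sea-level rise means equal mass of meltwater, i.e. equal mass of ice lost.
Ice mass of Ostell: 2.489×10^14 kg; ice mass of Tesos: 4.800×10^17 kg.
Fraction required = 2.489×10^14 / 4.800×10^17 = 5.19×10^-4 → 0.0519 %.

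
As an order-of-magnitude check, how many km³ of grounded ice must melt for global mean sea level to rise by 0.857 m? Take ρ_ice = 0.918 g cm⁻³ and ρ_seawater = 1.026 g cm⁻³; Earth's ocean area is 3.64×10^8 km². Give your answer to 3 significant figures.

Required water volume = Δh × A = 0.857 m × 3.64×10^14 m² = 3.119×10^14 m³ = 3.119×10^5 km³.
Ice volume = water volume × ρ_w/ρ_ice = 3.119×10^5 × 1026/918 = 3.49×10^5 km³.

≈ 3.49×10^5 km³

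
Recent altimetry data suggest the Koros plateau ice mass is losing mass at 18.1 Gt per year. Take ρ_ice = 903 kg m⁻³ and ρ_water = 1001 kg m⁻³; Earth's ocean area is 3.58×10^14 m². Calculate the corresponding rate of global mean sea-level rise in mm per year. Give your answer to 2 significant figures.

ρ_w = 1001 kg m⁻³. Annual water volume added = 18.1 Gt / ρ_w = 1.810×10^13 kg / 1001 kg m⁻³ = 1.808×10^10 m³.
Δh per year = 1.808×10^10 / 3.58×10^14 = 5.05×10^-5 m = 0.051 mm.

≈ 0.051 mm/yr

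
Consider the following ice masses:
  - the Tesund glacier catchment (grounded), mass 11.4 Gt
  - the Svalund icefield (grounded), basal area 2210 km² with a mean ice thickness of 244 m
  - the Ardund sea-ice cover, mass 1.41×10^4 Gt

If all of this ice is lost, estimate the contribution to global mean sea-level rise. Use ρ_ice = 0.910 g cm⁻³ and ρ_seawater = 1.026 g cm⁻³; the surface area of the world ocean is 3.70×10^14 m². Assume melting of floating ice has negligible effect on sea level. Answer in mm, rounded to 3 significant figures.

≈ 1.32 mm

Tesund: 11.4 Gt = 1.140×10^13 kg; dividing by ρ_w = 1.026 g cm⁻³ = 1026 kg m⁻³ gives 1.111×10^10 m³ of water.
Svalund: ice volume = 2210 km² × 244 m = 539.2 km³; 539.2 × (910/1026) = 478.3 km³ of water.
The Ardund sea-ice cover is floating and already displaces its own weight of water, so its melt adds essentially nothing to sea level.
Total added water ≈ 4.894×10^11 m³ over 3.70×10^14 m² → Δh = 1.32×10^-3 m = 1.32 mm.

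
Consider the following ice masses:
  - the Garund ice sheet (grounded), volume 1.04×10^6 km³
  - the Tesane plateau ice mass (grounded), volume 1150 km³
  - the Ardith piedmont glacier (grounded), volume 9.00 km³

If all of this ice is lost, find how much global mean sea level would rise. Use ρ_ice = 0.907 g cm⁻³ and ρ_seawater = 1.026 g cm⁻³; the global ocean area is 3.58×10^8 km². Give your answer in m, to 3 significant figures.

Garund: 1.04×10^6 km³ × (907/1026) = 9.194×10^5 km³ of water.
Tesane: 1150 km³ × (907/1026) = 1017 km³ of water.
Ardith: 9.00 km³ × (907/1026) = 7.956 km³ of water.
Total added water ≈ 9.204×10^14 m³ over 3.58×10^14 m² → Δh = 2.57 m.

≈ 2.57 m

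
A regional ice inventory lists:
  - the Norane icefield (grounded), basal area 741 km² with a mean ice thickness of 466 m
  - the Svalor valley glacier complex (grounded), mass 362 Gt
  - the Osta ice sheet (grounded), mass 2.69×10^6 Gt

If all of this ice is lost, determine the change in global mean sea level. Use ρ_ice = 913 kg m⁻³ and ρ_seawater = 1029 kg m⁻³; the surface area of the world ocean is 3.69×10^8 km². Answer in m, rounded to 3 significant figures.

Norane: ice volume = 741 km² × 466 m = 345.3 km³; 345.3 × (913/1029) = 306.4 km³ of water.
Svalor: 362 Gt = 3.620×10^14 kg; dividing by ρ_w = 1029 kg m⁻³ gives 3.518×10^11 m³ of water.
Osta: 2.69×10^6 Gt = 2.690×10^18 kg; dividing by ρ_w = 1029 kg m⁻³ gives 2.614×10^15 m³ of water.
Total added water ≈ 2.615×10^15 m³ over 3.69×10^14 m² → Δh = 7.09 m.

≈ 7.09 m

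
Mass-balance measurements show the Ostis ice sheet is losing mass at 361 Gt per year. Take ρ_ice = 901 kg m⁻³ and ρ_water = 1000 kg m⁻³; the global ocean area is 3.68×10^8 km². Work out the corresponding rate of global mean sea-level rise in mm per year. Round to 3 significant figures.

ρ_w = 1000 kg m⁻³. Annual water volume added = 361 Gt / ρ_w = 3.610×10^14 kg / 1000 kg m⁻³ = 3.610×10^11 m³.
Δh per year = 3.610×10^11 / 3.68×10^14 = 9.81×10^-4 m = 0.981 mm.

≈ 0.981 mm/yr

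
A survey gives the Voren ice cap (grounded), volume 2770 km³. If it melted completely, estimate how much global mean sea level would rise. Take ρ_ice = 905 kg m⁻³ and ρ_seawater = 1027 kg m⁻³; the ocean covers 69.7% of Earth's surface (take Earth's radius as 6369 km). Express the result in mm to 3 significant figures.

Voren: 2770 km³ × (905/1027) = 2441 km³ of water.
Spread over 3.55×10^14 m² of ocean, Δh = 2.441×10^12 / 3.55×10^14 = 6.87×10^-3 m = 6.87 mm.

≈ 6.87 mm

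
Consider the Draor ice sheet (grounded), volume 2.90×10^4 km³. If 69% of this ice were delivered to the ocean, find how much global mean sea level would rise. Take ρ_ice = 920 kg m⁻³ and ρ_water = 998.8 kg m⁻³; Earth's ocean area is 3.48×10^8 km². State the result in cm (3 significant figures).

≈ 5.30 cm

Draor: 0.69 × 2.90×10^4 km³ × (920/998.8) = 1.843×10^4 km³ of water.
Spread over 3.48×10^14 m² of ocean, Δh = 1.843×10^13 / 3.48×10^14 = 0.0530 m = 5.30 cm.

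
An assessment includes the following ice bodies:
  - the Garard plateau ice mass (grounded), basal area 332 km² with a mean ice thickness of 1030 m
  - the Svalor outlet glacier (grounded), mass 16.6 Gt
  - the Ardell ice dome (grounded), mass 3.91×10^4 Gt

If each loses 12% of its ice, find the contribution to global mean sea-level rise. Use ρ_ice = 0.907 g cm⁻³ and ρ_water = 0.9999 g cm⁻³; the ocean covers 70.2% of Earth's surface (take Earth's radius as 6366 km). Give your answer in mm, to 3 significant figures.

Garard: ice volume = 332 km² × 1030 m = 342.0 km³; 0.12 × 342.0 × (907/999.9) = 37.22 km³ of water.
Svalor: 0.12 × 16.6 Gt = 1.992×10^12 kg; dividing by ρ_w = 0.9999 g cm⁻³ = 999.9 kg m⁻³ gives 1.992×10^9 m³ of water.
Ardell: 0.12 × 3.91×10^4 Gt = 4.692×10^15 kg; dividing by ρ_w = 999.9 kg m⁻³ gives 4.692×10^12 m³ of water.
Total added water ≈ 4.732×10^12 m³ over 3.58×10^14 m² → Δh = 0.0132 m = 13.2 mm.

≈ 13.2 mm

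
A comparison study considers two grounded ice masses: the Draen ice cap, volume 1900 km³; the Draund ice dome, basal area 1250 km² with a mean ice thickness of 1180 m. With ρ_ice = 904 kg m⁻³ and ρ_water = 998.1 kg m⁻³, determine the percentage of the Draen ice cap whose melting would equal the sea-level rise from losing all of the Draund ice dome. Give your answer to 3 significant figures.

Equal sea-level rise means equal mass of meltwater, i.e. equal mass of ice lost.
Ice mass of Draund: 1.333×10^15 kg; ice mass of Draen: 1.718×10^15 kg.
Fraction required = 1.333×10^15 / 1.718×10^15 = 0.776 → 77.6 %.

≈ 77.6 %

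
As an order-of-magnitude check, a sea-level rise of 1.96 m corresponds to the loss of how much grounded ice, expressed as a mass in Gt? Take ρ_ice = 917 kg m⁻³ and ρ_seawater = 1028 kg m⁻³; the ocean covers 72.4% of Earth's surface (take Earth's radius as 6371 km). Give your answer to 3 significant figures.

≈ 7.44×10^5 Gt

Required water volume = Δh × A = 1.96 m × 3.69×10^14 m² = 7.238×10^14 m³.
ρ_w = 1028 kg m⁻³, so the mass of water = 7.238×10^14 m³ × 1028 kg m⁻³ = 7.441×10^17 kg = 7.44×10^5 Gt (and the same mass of ice, by conservation).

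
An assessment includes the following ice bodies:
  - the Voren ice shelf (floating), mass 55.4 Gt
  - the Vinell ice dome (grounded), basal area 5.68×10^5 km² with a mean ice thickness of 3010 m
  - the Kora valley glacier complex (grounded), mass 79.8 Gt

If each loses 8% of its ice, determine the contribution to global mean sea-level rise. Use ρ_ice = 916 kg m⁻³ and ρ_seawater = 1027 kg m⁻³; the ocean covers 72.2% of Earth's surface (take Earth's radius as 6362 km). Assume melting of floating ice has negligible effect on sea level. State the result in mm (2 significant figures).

≈ 330 mm

The Voren ice shelf is floating and already displaces its own weight of water, so its melt adds essentially nothing to sea level.
Vinell: ice volume = 5.68×10^5 km² × 3010 m = 1.710×10^6 km³; 0.08 × 1.710×10^6 × (916/1027) = 1.220×10^5 km³ of water.
Kora: 0.08 × 79.8 Gt = 6.384×10^12 kg; dividing by ρ_w = 1027 kg m⁻³ gives 6.216×10^9 m³ of water.
Total added water ≈ 1.220×10^14 m³ over 3.67×10^14 m² → Δh = 0.332 m = 330 mm.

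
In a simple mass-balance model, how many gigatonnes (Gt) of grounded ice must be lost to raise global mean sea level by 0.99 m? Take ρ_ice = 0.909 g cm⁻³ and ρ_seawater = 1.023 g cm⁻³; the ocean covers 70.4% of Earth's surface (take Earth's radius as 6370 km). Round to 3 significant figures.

Required water volume = Δh × A = 0.99 m × 3.59×10^14 m² = 3.554×10^14 m³.
ρ_w = 1.023 g cm⁻³ = 1023 kg m⁻³, so the mass of water = 3.554×10^14 m³ × 1023 kg m⁻³ = 3.636×10^17 kg = 3.64×10^5 Gt (and the same mass of ice, by conservation).

≈ 3.64×10^5 Gt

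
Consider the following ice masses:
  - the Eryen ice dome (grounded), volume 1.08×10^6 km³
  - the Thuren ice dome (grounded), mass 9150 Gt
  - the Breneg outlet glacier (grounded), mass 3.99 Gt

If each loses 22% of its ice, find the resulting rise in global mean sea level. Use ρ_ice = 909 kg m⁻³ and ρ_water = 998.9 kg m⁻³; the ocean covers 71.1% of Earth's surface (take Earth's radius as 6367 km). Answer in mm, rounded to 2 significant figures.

Eryen: 0.22 × 1.08×10^6 km³ × (909/998.9) = 2.162×10^5 km³ of water.
Thuren: 0.22 × 9150 Gt = 2.013×10^15 kg; dividing by ρ_w = 998.9 kg m⁻³ gives 2.015×10^12 m³ of water.
Breneg: 0.22 × 3.99 Gt = 8.778×10^11 kg; dividing by ρ_w = 998.9 kg m⁻³ gives 8.788×10^8 m³ of water.
Total added water ≈ 2.182×10^14 m³ over 3.62×10^14 m² → Δh = 0.603 m = 600 mm.

≈ 600 mm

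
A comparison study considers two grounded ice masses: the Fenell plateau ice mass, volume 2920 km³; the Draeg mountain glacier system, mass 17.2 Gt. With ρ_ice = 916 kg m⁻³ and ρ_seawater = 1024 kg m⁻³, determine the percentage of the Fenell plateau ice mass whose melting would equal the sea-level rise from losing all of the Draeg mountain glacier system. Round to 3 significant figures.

≈ 0.643 %

Equal sea-level rise means equal mass of meltwater, i.e. equal mass of ice lost.
Ice mass of Draeg: 1.720×10^13 kg; ice mass of Fenell: 2.675×10^15 kg.
Fraction required = 1.720×10^13 / 2.675×10^15 = 6.43×10^-3 → 0.643 %.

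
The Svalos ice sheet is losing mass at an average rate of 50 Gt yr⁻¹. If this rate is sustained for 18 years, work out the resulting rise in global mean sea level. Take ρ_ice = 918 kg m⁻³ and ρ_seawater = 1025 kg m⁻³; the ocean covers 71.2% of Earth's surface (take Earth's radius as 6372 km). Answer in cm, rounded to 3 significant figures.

≈ 0.242 cm

Total mass lost = 50 Gt/yr × 18 yr = 900.0 Gt = 9.000×10^14 kg.
ρ_w = 1025 kg m⁻³, so water volume = 9.000×10^14 / 1025 = 8.780×10^11 m³.
Δh = 8.780×10^11 / 3.63×10^14 = 2.42×10^-3 m = 0.242 cm.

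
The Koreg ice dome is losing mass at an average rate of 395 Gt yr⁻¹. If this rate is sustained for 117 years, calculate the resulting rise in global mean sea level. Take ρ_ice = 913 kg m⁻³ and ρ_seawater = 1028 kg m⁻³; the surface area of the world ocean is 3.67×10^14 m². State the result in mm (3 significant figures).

≈ 122 mm

Total mass lost = 395 Gt/yr × 117 yr = 4.622×10^4 Gt = 4.622×10^16 kg.
ρ_w = 1028 kg m⁻³, so water volume = 4.622×10^16 / 1028 = 4.496×10^13 m³.
Δh = 4.496×10^13 / 3.67×10^14 = 0.122 m = 122 mm.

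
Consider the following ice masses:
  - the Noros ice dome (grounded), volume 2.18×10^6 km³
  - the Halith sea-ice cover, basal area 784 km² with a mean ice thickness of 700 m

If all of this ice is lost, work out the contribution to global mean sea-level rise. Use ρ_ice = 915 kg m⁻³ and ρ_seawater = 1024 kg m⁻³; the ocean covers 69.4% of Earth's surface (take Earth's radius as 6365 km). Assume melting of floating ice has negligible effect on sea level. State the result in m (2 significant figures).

≈ 5.5 m

Noros: 2.18×10^6 km³ × (915/1024) = 1.948×10^6 km³ of water.
The Halith sea-ice cover is floating and already displaces its own weight of water, so its melt adds essentially nothing to sea level.
Total added water ≈ 1.948×10^15 m³ over 3.53×10^14 m² → Δh = 5.51 m.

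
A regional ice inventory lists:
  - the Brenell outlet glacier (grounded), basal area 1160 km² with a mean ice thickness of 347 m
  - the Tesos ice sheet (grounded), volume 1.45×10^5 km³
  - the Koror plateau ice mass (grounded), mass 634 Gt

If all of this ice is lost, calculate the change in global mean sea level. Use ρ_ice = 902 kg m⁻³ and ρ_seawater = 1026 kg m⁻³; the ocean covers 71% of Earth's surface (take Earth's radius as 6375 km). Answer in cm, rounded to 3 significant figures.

≈ 35.4 cm

Brenell: ice volume = 1160 km² × 347 m = 402.5 km³; 402.5 × (902/1026) = 353.9 km³ of water.
Tesos: 1.45×10^5 km³ × (902/1026) = 1.275×10^5 km³ of water.
Koror: 634 Gt = 6.340×10^14 kg; dividing by ρ_w = 1026 kg m⁻³ gives 6.179×10^11 m³ of water.
Total added water ≈ 1.284×10^14 m³ over 3.63×10^14 m² → Δh = 0.354 m = 35.4 cm.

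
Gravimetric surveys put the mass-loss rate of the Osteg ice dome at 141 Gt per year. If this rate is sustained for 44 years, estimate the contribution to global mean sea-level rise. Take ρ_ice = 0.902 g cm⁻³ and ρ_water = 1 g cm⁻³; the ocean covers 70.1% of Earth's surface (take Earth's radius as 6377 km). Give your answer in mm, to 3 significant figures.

Total mass lost = 141 Gt/yr × 44 yr = 6204 Gt = 6.204×10^15 kg.
ρ_w = 1 g cm⁻³ = 1000 kg m⁻³, so water volume = 6.204×10^15 / 1000 = 6.204×10^12 m³.
Δh = 6.204×10^12 / 3.58×10^14 = 0.0173 m = 17.3 mm.

≈ 17.3 mm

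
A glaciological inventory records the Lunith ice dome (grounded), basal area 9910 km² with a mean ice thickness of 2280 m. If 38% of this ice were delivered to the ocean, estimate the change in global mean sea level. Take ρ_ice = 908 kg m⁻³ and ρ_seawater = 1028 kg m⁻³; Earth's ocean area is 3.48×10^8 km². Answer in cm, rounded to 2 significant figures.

≈ 2.2 cm

Lunith: ice volume = 9910 km² × 2280 m = 2.259×10^4 km³; 0.38 × 2.259×10^4 × (908/1028) = 7584 km³ of water.
Spread over 3.48×10^14 m² of ocean, Δh = 7.584×10^12 / 3.48×10^14 = 0.0218 m = 2.2 cm.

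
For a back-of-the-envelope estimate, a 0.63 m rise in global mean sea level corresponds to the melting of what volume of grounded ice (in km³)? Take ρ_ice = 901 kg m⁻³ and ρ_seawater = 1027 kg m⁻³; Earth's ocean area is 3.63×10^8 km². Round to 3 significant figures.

≈ 2.61×10^5 km³

Required water volume = Δh × A = 0.63 m × 3.63×10^14 m² = 2.287×10^14 m³ = 2.287×10^5 km³.
Ice volume = water volume × ρ_w/ρ_ice = 2.287×10^5 × 1027/901 = 2.61×10^5 km³.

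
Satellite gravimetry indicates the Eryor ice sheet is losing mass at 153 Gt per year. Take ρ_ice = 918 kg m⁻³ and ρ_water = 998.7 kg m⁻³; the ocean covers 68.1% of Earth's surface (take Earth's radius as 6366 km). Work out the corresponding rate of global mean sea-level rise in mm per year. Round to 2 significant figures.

ρ_w = 998.7 kg m⁻³. Annual water volume added = 153 Gt / ρ_w = 1.530×10^14 kg / 998.7 kg m⁻³ = 1.532×10^11 m³.
Δh per year = 1.532×10^11 / 3.47×10^14 = 4.42×10^-4 m = 0.44 mm.

≈ 0.44 mm/yr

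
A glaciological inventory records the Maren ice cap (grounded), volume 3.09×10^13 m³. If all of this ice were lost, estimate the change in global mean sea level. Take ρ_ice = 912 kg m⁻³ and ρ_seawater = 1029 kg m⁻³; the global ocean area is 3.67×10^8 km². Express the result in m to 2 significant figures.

Maren: 3.09×10^13 m³ × (912/1029) = 2.739×10^13 m³ of water.
Spread over 3.67×10^14 m² of ocean, Δh = 2.739×10^13 / 3.67×10^14 = 0.0746 m.

≈ 0.075 m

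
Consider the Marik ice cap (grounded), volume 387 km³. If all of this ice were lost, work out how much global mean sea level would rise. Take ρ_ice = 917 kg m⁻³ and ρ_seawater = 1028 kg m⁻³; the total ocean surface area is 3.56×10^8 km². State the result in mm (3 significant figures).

≈ 0.970 mm

Marik: 387 km³ × (917/1028) = 345.2 km³ of water.
Spread over 3.56×10^14 m² of ocean, Δh = 3.452×10^11 / 3.56×10^14 = 9.70×10^-4 m = 0.970 mm.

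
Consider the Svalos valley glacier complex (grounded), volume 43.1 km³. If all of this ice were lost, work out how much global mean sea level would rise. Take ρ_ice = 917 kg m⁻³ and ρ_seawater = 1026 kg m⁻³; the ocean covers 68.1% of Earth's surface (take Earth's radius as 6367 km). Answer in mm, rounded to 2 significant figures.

≈ 0.11 mm

Svalos: 43.1 km³ × (917/1026) = 38.52 km³ of water.
Spread over 3.47×10^14 m² of ocean, Δh = 3.852×10^10 / 3.47×10^14 = 1.11×10^-4 m = 0.11 mm.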